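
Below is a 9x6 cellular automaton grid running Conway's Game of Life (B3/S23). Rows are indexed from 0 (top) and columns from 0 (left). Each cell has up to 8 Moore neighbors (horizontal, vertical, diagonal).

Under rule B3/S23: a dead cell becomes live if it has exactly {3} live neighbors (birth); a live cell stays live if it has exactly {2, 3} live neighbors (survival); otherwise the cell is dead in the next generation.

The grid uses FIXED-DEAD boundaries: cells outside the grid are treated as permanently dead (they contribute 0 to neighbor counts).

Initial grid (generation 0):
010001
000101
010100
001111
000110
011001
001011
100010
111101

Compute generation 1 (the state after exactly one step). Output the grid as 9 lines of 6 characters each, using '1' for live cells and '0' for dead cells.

Answer: 000010
000000
000001
000001
010000
011001
001011
100000
111110

Derivation:
Simulating step by step:
Generation 0 (given above): 25 live cells
Generation 1: 16 live cells
(generation 1 grid is the final answer)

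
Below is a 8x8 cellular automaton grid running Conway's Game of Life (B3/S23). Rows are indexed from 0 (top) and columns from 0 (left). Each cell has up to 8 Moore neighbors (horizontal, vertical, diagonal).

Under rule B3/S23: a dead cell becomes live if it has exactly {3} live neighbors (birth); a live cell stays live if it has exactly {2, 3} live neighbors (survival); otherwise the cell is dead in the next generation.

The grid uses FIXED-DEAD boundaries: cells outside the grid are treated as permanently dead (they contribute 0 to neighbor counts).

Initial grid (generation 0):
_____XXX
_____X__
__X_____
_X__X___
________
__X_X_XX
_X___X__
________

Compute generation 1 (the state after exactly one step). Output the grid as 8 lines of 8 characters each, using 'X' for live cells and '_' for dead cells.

Answer: _____XX_
_____X__
________
________
___X_X__
_____XX_
_____XX_
________

Derivation:
Simulating step by step:
Generation 0 (given above): 13 live cells
Generation 1: 9 live cells
(generation 1 grid is the final answer)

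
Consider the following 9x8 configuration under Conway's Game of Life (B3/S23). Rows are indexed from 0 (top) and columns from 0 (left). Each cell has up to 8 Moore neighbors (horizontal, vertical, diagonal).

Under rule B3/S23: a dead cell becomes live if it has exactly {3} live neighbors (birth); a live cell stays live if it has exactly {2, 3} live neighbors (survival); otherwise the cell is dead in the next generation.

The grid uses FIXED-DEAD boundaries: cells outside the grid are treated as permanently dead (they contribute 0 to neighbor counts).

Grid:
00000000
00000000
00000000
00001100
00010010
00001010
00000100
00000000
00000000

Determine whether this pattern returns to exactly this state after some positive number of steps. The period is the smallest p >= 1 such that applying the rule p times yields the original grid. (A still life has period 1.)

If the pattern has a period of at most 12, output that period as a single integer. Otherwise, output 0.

Answer: 1

Derivation:
Simulating and comparing each generation to the original:
Gen 0 (original, given above): 7 live cells
Gen 1: 7 live cells, MATCHES original -> period = 1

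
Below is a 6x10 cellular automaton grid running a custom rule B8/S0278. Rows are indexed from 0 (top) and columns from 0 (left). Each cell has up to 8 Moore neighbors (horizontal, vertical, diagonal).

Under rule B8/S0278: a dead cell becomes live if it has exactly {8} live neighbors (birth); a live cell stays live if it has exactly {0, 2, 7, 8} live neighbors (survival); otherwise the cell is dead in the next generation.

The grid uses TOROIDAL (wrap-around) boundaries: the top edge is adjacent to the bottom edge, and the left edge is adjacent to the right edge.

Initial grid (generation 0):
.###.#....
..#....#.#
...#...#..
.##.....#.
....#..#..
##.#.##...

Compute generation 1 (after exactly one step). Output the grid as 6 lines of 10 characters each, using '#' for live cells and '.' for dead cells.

Simulating step by step:
Generation 0 (given above): 19 live cells
Generation 1: 9 live cells
(generation 1 grid is the final answer)

Answer: .....#....
.........#
...#...#..
..#.....#.
....#..#..
#.........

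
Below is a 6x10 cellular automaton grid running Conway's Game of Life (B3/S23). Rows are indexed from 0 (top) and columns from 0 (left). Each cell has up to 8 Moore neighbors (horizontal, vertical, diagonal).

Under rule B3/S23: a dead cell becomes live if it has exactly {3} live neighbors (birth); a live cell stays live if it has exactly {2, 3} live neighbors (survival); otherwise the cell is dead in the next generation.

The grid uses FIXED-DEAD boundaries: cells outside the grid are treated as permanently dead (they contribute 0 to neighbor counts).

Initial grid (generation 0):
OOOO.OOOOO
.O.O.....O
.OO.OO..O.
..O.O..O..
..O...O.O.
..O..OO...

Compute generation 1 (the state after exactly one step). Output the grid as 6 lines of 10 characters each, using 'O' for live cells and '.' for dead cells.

Answer: OO.OO.OOOO
.........O
.O..OO..O.
..O.O.OOO.
.OO...O...
.....OOO..

Derivation:
Simulating step by step:
Generation 0 (given above): 26 live cells
Generation 1: 24 live cells
(generation 1 grid is the final answer)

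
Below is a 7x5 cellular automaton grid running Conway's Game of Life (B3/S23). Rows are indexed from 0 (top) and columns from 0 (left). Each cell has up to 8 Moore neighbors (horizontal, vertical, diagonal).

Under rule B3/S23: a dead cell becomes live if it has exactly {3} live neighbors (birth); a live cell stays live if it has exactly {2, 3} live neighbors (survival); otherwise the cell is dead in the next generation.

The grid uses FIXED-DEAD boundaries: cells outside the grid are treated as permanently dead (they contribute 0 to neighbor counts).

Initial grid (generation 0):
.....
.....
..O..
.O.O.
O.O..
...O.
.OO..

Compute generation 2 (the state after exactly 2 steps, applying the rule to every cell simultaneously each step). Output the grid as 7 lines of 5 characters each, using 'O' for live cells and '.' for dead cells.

Simulating step by step:
Generation 0 (given above): 8 live cells
Generation 1: 8 live cells
.....
.....
..O..
.O.O.
.OOO.
...O.
..O..
Generation 2: 8 live cells
(generation 2 grid is the final answer)

Answer: .....
.....
..O..
.O.O.
.O.OO
.O.O.
.....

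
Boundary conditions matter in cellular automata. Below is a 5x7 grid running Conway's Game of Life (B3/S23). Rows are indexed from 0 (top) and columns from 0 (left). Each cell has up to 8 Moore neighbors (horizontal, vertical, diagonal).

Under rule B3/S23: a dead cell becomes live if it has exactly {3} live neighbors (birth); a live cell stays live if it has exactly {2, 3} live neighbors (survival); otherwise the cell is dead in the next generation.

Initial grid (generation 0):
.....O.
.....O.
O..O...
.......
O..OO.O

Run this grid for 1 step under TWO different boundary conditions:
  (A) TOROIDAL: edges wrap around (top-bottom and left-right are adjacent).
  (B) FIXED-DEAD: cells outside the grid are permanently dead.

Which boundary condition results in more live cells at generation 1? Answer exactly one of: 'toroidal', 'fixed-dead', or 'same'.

Answer: toroidal

Derivation:
Under TOROIDAL boundary, generation 1:
.....O.
....O.O
.......
O..OO.O
....OOO
Population = 10

Under FIXED-DEAD boundary, generation 1:
.......
....O..
.......
...OO..
.......
Population = 3

Comparison: toroidal=10, fixed-dead=3 -> toroidal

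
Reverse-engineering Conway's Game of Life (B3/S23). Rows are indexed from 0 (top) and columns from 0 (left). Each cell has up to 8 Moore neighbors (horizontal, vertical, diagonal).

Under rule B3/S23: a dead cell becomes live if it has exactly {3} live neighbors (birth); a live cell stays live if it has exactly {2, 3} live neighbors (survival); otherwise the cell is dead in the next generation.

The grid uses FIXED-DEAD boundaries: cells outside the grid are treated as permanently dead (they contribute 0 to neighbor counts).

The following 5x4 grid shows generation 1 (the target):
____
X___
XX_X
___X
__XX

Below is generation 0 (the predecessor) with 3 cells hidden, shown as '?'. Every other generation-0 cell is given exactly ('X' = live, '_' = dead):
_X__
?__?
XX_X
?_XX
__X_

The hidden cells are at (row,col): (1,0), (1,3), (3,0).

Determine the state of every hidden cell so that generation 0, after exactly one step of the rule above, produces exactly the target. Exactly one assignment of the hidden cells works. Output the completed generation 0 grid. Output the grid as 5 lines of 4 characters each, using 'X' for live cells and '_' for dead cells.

Hidden generation-0 cells (in order): (1,0), (1,3), (3,0).
A hidden cell only influences target cells in its own 3x3 neighborhood. Try each of the 2^3 = 8 assignments, step the completed generation 0 forward once under B3/S23, and compare with the target:
  (1,0)=_ (1,3)=_ (3,0)=_ -> step gives (1,1)='X' but target has '_' -> reject
  (1,0)=_ (1,3)=_ (3,0)=X -> step gives (1,1)='X' but target has '_' -> reject
  (1,0)=_ (1,3)=X (3,0)=_ -> step gives (1,1)='X' but target has '_' -> reject
  (1,0)=_ (1,3)=X (3,0)=X -> step gives (1,1)='X' but target has '_' -> reject
  (1,0)=X (1,3)=_ (3,0)=_ -> step gives (1,2)='X' but target has '_' -> reject
  (1,0)=X (1,3)=_ (3,0)=X -> step gives (1,2)='X' but target has '_' -> reject
  (1,0)=X (1,3)=X (3,0)=_ -> step reproduces the target at every cell -> ACCEPT
  (1,0)=X (1,3)=X (3,0)=X -> step gives (2,1)='_' but target has 'X' -> reject
Unique solution: (1,0)=live, (1,3)=live, (3,0)=dead.
Check: live-neighbor counts of every cell in the completed generation 0:
2121
3441
2353
2443
0223
Applying B3/S23 to generation 0 with these counts gives:
____
X___
XX_X
___X
__XX
which matches the target exactly.

Answer: _X__
X__X
XX_X
__XX
__X_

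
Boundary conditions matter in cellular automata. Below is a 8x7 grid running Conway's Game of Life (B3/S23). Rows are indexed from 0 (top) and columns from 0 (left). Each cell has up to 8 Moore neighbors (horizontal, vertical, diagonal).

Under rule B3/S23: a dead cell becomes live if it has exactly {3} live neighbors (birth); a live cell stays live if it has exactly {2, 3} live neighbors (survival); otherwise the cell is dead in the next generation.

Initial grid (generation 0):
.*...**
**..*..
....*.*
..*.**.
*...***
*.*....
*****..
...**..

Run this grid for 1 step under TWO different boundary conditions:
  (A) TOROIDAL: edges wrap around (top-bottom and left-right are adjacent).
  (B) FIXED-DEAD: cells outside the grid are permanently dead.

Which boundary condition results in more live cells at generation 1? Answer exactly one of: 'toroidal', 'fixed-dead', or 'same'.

Under TOROIDAL boundary, generation 1:
.***.**
.*..*..
**..*.*
*......
*...*..
..*....
*...*..
......*
Population = 18

Under FIXED-DEAD boundary, generation 1:
**...*.
**..*.*
.*..*..
.......
....*.*
*.*....
*...*..
.*..*..
Population = 17

Comparison: toroidal=18, fixed-dead=17 -> toroidal

Answer: toroidal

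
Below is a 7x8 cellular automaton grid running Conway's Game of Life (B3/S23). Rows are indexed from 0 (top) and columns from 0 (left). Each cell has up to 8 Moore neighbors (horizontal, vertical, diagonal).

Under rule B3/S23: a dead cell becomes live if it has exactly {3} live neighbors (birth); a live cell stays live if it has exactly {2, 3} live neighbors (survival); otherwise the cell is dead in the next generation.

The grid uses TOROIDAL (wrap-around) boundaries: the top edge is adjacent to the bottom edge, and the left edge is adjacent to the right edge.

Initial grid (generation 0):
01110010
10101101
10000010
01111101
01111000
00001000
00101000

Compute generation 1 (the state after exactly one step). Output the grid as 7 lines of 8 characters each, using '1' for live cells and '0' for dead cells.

Answer: 10000011
10101100
00000000
00000111
11000000
01001100
01101100

Derivation:
Simulating step by step:
Generation 0 (given above): 24 live cells
Generation 1: 19 live cells
(generation 1 grid is the final answer)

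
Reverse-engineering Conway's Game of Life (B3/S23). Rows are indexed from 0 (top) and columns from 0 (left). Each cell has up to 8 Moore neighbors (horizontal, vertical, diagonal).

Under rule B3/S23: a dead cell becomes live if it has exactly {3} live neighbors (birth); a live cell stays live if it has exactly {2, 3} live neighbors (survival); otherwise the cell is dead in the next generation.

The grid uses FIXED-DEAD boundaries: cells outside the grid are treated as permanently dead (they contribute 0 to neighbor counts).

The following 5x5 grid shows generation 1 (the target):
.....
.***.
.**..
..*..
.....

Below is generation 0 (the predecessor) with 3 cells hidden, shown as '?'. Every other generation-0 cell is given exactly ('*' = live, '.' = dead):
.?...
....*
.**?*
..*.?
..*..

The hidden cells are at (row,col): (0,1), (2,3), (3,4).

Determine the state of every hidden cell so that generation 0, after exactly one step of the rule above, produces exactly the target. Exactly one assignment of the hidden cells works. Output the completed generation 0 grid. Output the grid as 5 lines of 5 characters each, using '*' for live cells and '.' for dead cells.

Hidden generation-0 cells (in order): (0,1), (2,3), (3,4).
A hidden cell only influences target cells in its own 3x3 neighborhood. Try each of the 2^3 = 8 assignments, step the completed generation 0 forward once under B3/S23, and compare with the target:
  (0,1)=. (2,3)=. (3,4)=. -> step gives (1,1)='.' but target has '*' -> reject
  (0,1)=. (2,3)=. (3,4)=* -> step gives (1,1)='.' but target has '*' -> reject
  (0,1)=. (2,3)=* (3,4)=. -> step gives (1,1)='.' but target has '*' -> reject
  (0,1)=. (2,3)=* (3,4)=* -> step gives (1,1)='.' but target has '*' -> reject
  (0,1)=* (2,3)=. (3,4)=. -> step reproduces the target at every cell -> ACCEPT
  (0,1)=* (2,3)=. (3,4)=* -> step gives (2,4)='*' but target has '.' -> reject
  (0,1)=* (2,3)=* (3,4)=. -> step gives (1,2)='.' but target has '*' -> reject
  (0,1)=* (2,3)=* (3,4)=* -> step gives (1,2)='.' but target has '*' -> reject
Unique solution: (0,1)=live, (2,3)=dead, (3,4)=dead.
Check: live-neighbor counts of every cell in the completed generation 0:
10111
23331
12241
14341
02120
Applying B3/S23 to generation 0 with these counts gives:
.....
.***.
.**..
..*..
.....
which matches the target exactly.

Answer: .*...
....*
.**.*
..*..
..*..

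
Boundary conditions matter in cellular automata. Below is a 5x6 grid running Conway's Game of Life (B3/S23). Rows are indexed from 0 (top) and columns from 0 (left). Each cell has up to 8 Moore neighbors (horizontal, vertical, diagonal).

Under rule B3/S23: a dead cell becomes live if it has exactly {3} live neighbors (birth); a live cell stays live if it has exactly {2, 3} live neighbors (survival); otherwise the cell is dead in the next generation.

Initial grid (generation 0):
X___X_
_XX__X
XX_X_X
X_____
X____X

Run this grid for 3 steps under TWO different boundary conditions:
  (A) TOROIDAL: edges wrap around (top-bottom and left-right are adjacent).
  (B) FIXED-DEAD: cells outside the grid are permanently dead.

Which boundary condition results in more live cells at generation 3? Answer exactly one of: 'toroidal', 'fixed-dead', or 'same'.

Answer: toroidal

Derivation:
Under TOROIDAL boundary, generation 3:
X_XX__
X__X_X
X__X__
X___X_
XXXXXX
Population = 16

Under FIXED-DEAD boundary, generation 3:
_XX___
_X__XX
_X__XX
______
______
Population = 8

Comparison: toroidal=16, fixed-dead=8 -> toroidal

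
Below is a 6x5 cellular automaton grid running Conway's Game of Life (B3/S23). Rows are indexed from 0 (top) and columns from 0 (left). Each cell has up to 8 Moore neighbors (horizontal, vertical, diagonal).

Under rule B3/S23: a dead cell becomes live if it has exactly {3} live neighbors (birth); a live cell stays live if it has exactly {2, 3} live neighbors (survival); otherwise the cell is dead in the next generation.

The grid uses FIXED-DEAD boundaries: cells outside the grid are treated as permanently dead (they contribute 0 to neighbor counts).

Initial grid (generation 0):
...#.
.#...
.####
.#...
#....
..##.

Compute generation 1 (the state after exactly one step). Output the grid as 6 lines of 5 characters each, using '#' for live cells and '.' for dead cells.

Answer: .....
.#..#
##.#.
##.#.
.##..
.....

Derivation:
Simulating step by step:
Generation 0 (given above): 10 live cells
Generation 1: 10 live cells
(generation 1 grid is the final answer)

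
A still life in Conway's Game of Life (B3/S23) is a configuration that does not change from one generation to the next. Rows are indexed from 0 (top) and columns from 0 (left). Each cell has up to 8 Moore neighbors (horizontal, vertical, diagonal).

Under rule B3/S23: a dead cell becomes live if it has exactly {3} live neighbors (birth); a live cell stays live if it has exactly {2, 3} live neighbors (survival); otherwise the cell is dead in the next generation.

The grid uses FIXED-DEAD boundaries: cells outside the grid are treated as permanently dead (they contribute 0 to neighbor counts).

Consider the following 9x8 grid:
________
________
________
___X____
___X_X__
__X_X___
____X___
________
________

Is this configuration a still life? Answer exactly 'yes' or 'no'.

Compute generation 1 and compare to generation 0 (given above):
Generation 1:
________
________
________
____X___
__XX____
____XX__
___X____
________
________
Cell (3,3) differs: gen0=1 vs gen1=0 -> NOT a still life.

Answer: no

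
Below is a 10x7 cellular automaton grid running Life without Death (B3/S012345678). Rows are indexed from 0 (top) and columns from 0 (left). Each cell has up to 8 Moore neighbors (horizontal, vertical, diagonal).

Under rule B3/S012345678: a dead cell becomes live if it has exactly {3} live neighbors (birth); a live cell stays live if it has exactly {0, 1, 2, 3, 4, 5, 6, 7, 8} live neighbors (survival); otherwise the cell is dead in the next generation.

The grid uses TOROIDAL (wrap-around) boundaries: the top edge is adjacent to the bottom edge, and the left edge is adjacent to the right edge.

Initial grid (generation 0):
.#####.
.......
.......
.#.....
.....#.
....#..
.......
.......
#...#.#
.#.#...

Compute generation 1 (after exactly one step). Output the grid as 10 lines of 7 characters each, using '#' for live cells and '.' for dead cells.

Answer: .#####.
..###..
.......
.#.....
.....#.
....#..
.......
.......
#...#.#
.#.#..#

Derivation:
Simulating step by step:
Generation 0 (given above): 13 live cells
Generation 1: 17 live cells
(generation 1 grid is the final answer)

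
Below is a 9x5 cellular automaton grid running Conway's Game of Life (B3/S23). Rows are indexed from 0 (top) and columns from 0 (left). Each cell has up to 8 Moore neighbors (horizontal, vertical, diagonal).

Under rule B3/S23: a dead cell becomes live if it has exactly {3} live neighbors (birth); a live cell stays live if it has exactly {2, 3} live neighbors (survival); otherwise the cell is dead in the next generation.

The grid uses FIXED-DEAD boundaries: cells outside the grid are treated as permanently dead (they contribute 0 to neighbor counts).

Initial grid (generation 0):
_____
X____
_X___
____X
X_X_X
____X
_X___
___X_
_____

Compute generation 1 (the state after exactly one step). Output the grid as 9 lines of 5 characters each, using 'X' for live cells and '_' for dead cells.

Answer: _____
_____
_____
_X_X_
____X
_X_X_
_____
_____
_____

Derivation:
Simulating step by step:
Generation 0 (given above): 9 live cells
Generation 1: 5 live cells
(generation 1 grid is the final answer)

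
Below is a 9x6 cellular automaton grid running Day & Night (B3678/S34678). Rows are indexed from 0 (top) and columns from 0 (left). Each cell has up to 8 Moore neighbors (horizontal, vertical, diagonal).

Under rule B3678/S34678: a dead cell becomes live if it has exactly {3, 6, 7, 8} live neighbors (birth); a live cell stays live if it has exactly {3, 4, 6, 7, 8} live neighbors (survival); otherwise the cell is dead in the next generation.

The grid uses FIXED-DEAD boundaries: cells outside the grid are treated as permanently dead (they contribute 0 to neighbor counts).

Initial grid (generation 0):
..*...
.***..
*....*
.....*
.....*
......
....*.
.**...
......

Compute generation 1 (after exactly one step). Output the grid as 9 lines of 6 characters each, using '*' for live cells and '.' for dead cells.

Answer: .***..
.**...
.**.*.
....*.
......
......
......
......
......

Derivation:
Simulating step by step:
Generation 0 (given above): 11 live cells
Generation 1: 9 live cells
(generation 1 grid is the final answer)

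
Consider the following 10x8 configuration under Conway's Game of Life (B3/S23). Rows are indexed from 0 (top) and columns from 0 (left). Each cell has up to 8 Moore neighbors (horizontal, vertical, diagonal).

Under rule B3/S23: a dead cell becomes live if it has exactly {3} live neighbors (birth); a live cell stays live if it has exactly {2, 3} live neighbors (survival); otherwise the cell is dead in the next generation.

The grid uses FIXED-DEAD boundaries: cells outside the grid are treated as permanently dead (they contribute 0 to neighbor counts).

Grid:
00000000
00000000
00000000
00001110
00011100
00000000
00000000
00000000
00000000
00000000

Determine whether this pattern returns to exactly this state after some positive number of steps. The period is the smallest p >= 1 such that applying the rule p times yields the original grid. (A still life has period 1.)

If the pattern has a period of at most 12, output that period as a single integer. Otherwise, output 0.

Answer: 2

Derivation:
Simulating and comparing each generation to the original:
Gen 0 (original, given above): 6 live cells
Gen 1: 6 live cells, differs from original
Gen 2: 6 live cells, MATCHES original -> period = 2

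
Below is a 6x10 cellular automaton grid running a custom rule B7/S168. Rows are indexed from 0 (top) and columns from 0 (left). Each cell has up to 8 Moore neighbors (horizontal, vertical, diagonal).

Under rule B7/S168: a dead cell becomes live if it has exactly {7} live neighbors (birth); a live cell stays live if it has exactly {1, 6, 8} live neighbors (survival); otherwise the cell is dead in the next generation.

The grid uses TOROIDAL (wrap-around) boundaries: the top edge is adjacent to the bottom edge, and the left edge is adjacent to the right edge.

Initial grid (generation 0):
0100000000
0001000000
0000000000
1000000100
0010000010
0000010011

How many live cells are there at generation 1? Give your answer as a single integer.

Answer: 1

Derivation:
Simulating step by step:
Generation 0 (given above): 9 live cells
Generation 1: 1 live cells
0000000000
0000000000
0000000000
0000000100
0000000000
0000000000
Population at generation 1: 1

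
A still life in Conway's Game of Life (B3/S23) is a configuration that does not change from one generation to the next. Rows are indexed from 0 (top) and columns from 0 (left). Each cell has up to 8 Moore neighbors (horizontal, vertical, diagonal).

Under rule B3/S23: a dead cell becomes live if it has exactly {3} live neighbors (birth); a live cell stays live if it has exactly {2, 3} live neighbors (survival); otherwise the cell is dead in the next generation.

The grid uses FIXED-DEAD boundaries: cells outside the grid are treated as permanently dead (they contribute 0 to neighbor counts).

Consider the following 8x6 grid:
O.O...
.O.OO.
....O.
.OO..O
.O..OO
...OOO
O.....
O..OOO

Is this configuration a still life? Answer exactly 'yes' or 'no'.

Compute generation 1 and compare to generation 0 (given above):
Generation 1:
.OOO..
.OOOO.
.O..OO
.OOO.O
.O....
...O.O
......
....O.
Cell (0,0) differs: gen0=1 vs gen1=0 -> NOT a still life.

Answer: no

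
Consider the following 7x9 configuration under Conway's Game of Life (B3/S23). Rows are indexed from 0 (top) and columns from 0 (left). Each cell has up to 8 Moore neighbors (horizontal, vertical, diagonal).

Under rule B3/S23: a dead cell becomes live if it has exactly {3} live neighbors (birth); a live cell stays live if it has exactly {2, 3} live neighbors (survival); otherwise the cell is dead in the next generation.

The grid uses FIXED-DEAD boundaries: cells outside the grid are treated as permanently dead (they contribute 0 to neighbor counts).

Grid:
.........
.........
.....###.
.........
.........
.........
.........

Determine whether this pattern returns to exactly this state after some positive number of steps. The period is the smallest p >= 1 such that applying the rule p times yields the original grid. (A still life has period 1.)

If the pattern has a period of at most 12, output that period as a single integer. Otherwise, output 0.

Answer: 2

Derivation:
Simulating and comparing each generation to the original:
Gen 0 (original, given above): 3 live cells
Gen 1: 3 live cells, differs from original
Gen 2: 3 live cells, MATCHES original -> period = 2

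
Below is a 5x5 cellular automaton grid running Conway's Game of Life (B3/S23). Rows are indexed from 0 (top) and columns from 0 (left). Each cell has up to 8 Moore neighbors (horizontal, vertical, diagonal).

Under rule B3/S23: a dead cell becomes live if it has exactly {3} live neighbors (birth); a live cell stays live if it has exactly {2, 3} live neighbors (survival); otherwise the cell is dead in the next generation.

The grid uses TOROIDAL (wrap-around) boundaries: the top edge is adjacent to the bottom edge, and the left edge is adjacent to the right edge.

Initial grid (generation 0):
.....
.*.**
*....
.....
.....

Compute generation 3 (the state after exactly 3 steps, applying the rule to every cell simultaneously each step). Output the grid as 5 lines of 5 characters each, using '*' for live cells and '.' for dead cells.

Simulating step by step:
Generation 0 (given above): 4 live cells
Generation 1: 4 live cells
.....
*...*
*...*
.....
.....
Generation 2: 4 live cells
.....
*...*
*...*
.....
.....
Generation 3: 4 live cells
(generation 3 grid is the final answer)

Answer: .....
*...*
*...*
.....
.....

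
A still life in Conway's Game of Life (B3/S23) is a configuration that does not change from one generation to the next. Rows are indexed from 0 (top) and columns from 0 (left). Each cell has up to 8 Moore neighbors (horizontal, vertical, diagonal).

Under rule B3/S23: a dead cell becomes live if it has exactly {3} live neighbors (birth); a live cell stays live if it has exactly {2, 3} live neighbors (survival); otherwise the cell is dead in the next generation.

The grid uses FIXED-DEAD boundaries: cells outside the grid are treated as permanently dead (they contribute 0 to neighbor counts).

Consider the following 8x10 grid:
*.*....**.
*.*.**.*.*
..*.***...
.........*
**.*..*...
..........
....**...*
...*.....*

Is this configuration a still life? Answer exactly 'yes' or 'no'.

Answer: no

Derivation:
Compute generation 1 and compare to generation 0 (given above):
Generation 1:
...*..***.
..*.*..*..
.*..*.*.*.
.****.*...
..........
....**....
....*.....
....*.....
Cell (0,0) differs: gen0=1 vs gen1=0 -> NOT a still life.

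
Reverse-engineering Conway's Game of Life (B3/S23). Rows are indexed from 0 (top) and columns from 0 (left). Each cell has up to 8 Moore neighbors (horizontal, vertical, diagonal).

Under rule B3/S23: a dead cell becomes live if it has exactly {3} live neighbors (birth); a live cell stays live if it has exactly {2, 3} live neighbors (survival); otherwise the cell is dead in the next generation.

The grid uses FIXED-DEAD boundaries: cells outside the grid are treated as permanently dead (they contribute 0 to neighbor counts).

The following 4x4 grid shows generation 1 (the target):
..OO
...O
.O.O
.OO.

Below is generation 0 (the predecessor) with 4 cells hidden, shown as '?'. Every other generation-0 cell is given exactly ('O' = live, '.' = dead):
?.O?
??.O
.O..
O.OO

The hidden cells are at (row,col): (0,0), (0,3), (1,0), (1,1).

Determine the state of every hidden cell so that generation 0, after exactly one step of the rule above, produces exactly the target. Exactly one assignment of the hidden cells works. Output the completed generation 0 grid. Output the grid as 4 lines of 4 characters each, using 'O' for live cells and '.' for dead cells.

Answer: ..OO
...O
.O..
O.OO

Derivation:
Hidden generation-0 cells (in order): (0,0), (0,3), (1,0), (1,1).
A hidden cell only influences target cells in its own 3x3 neighborhood. Try each of the 2^4 = 16 assignments, step the completed generation 0 forward once under B3/S23, and compare with the target:
  (0,0)=. (0,3)=. (1,0)=. (1,1)=. -> step gives (0,2)='.' but target has 'O' -> reject
  (0,0)=. (0,3)=. (1,0)=. (1,1)=O -> step gives (0,3)='.' but target has 'O' -> reject
  (0,0)=. (0,3)=. (1,0)=O (1,1)=. -> step gives (0,2)='.' but target has 'O' -> reject
  (0,0)=. (0,3)=. (1,0)=O (1,1)=O -> step gives (0,1)='O' but target has '.' -> reject
  (0,0)=. (0,3)=O (1,0)=. (1,1)=. -> step reproduces the target at every cell -> ACCEPT
  (0,0)=. (0,3)=O (1,0)=. (1,1)=O -> step gives (1,1)='O' but target has '.' -> reject
  (0,0)=. (0,3)=O (1,0)=O (1,1)=. -> step gives (1,1)='O' but target has '.' -> reject
  (0,0)=. (0,3)=O (1,0)=O (1,1)=O -> step gives (0,1)='O' but target has '.' -> reject
  (0,0)=O (0,3)=. (1,0)=. (1,1)=. -> step gives (0,2)='.' but target has 'O' -> reject
  (0,0)=O (0,3)=. (1,0)=. (1,1)=O -> step gives (0,1)='O' but target has '.' -> reject
  (0,0)=O (0,3)=. (1,0)=O (1,1)=. -> step gives (0,1)='O' but target has '.' -> reject
  (0,0)=O (0,3)=. (1,0)=O (1,1)=O -> step gives (0,0)='O' but target has '.' -> reject
  (0,0)=O (0,3)=O (1,0)=. (1,1)=. -> step gives (1,1)='O' but target has '.' -> reject
  (0,0)=O (0,3)=O (1,0)=. (1,1)=O -> step gives (0,1)='O' but target has '.' -> reject
  (0,0)=O (0,3)=O (1,0)=O (1,1)=. -> step gives (0,1)='O' but target has '.' -> reject
  (0,0)=O (0,3)=O (1,0)=O (1,1)=O -> step gives (0,0)='O' but target has '.' -> reject
Unique solution: (0,0)=dead, (0,3)=live, (1,0)=dead, (1,1)=dead.
Check: live-neighbor counts of every cell in the completed generation 0:
0122
1242
2243
1321
Applying B3/S23 to generation 0 with these counts gives:
..OO
...O
.O.O
.OO.
which matches the target exactly.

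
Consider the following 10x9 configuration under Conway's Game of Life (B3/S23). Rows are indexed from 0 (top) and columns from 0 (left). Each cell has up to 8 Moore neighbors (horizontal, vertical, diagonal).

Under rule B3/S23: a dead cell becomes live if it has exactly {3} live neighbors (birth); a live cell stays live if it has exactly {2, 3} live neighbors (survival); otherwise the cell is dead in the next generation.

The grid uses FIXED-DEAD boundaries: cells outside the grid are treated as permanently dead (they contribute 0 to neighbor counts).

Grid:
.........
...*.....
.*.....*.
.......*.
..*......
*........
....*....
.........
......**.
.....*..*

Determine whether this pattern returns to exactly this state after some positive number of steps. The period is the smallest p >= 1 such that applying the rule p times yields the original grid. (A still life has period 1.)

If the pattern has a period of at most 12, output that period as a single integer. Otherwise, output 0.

Answer: 0

Derivation:
Simulating and comparing each generation to the original:
Gen 0 (original, given above): 11 live cells
Gen 1: 4 live cells, differs from original
Gen 2: 4 live cells, differs from original
Gen 3: 4 live cells, differs from original
Gen 4: 4 live cells, differs from original
Gen 5: 4 live cells, differs from original
Gen 6: 4 live cells, differs from original
Gen 7: 4 live cells, differs from original
Gen 8: 4 live cells, differs from original
Gen 9: 4 live cells, differs from original
Gen 10: 4 live cells, differs from original
Gen 11: 4 live cells, differs from original
Gen 12: 4 live cells, differs from original
No period found within 12 steps.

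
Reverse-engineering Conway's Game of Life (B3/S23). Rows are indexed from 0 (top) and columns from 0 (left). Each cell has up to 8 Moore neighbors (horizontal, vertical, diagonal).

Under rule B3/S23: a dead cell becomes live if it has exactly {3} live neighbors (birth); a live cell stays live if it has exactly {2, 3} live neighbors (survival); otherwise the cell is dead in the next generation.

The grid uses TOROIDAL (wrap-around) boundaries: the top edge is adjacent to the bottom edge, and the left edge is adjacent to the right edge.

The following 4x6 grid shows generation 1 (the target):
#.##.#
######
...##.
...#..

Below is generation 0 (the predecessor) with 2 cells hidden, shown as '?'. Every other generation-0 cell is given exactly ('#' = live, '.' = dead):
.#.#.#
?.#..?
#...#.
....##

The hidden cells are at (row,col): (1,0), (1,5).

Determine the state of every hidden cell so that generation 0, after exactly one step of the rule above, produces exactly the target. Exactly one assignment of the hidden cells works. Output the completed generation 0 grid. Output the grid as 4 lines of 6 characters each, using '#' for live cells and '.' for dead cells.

Hidden generation-0 cells (in order): (1,0), (1,5).
A hidden cell only influences target cells in its own 3x3 neighborhood. Try each of the 2^2 = 4 assignments, step the completed generation 0 forward once under B3/S23, and compare with the target:
  (1,0)=. (1,5)=. -> step reproduces the target at every cell -> ACCEPT
  (1,0)=. (1,5)=# -> step gives (0,0)='.' but target has '#' -> reject
  (1,0)=# (1,5)=. -> step gives (0,0)='.' but target has '#' -> reject
  (1,0)=# (1,5)=# -> step gives (0,0)='.' but target has '#' -> reject
Unique solution: (1,0)=dead, (1,5)=dead.
Check: live-neighbor counts of every cell in the completed generation 0:
313242
332333
121324
422344
Applying B3/S23 to generation 0 with these counts gives:
#.##.#
######
...##.
...#..
which matches the target exactly.

Answer: .#.#.#
..#...
#...#.
....##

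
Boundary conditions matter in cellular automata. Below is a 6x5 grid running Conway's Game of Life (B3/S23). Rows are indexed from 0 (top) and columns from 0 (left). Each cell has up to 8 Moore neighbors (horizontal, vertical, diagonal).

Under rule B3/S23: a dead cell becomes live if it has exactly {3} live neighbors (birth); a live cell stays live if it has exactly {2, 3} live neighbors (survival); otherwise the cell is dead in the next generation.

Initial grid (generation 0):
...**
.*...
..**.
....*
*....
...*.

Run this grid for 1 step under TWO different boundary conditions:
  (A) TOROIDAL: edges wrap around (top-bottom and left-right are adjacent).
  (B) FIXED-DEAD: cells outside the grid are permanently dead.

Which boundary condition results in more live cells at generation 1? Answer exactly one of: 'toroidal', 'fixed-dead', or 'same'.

Under TOROIDAL boundary, generation 1:
..***
....*
..**.
...**
....*
...*.
Population = 10

Under FIXED-DEAD boundary, generation 1:
.....
....*
..**.
...*.
.....
.....
Population = 4

Comparison: toroidal=10, fixed-dead=4 -> toroidal

Answer: toroidal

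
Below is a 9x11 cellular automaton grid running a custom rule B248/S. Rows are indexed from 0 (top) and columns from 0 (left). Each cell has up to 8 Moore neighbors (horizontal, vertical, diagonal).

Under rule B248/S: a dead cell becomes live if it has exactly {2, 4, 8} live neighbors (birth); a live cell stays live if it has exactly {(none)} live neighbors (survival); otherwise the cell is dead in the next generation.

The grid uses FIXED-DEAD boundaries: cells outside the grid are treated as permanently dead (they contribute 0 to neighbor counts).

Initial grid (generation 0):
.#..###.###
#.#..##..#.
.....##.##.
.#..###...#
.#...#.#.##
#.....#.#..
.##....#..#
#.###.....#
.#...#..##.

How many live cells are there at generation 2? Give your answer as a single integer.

Answer: 26

Derivation:
Simulating step by step:
Generation 0 (given above): 42 live cells
Generation 1: 31 live cells
#.##.......
...##.....#
#.###..#...
#.#....##..
..#........
.#...#.#.#.
...####.#..
.....###.#.
#.........#
Generation 2: 26 live cells
.#.........
##...#.....
.#...##..#.
....#.#....
##.#....##.
....#.#....
..#.......#
...##.....#
.....#.###.
Population at generation 2: 26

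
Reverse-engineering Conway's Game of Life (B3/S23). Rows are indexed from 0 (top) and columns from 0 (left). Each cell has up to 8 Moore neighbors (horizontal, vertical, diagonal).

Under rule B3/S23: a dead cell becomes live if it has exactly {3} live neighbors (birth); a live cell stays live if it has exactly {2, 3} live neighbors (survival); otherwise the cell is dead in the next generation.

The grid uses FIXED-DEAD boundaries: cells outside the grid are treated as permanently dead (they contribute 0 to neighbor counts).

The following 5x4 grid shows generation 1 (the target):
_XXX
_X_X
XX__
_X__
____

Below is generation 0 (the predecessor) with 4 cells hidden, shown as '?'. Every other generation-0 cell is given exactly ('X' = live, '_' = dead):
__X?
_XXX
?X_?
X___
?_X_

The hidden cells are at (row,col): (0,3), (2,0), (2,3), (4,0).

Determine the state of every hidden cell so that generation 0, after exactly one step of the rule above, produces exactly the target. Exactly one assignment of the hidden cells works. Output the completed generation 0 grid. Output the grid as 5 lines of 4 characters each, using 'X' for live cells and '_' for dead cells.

Answer: __X_
_XXX
_X__
X___
__X_

Derivation:
Hidden generation-0 cells (in order): (0,3), (2,0), (2,3), (4,0).
A hidden cell only influences target cells in its own 3x3 neighborhood. Try each of the 2^4 = 16 assignments, step the completed generation 0 forward once under B3/S23, and compare with the target:
  (0,3)=_ (2,0)=_ (2,3)=_ (4,0)=_ -> step reproduces the target at every cell -> ACCEPT
  (0,3)=_ (2,0)=_ (2,3)=_ (4,0)=X -> step gives (3,0)='X' but target has '_' -> reject
  (0,3)=_ (2,0)=_ (2,3)=X (4,0)=_ -> step gives (2,3)='X' but target has '_' -> reject
  (0,3)=_ (2,0)=_ (2,3)=X (4,0)=X -> step gives (2,3)='X' but target has '_' -> reject
  (0,3)=_ (2,0)=X (2,3)=_ (4,0)=_ -> step gives (1,0)='X' but target has '_' -> reject
  (0,3)=_ (2,0)=X (2,3)=_ (4,0)=X -> step gives (1,0)='X' but target has '_' -> reject
  (0,3)=_ (2,0)=X (2,3)=X (4,0)=_ -> step gives (1,0)='X' but target has '_' -> reject
  (0,3)=_ (2,0)=X (2,3)=X (4,0)=X -> step gives (1,0)='X' but target has '_' -> reject
  (0,3)=X (2,0)=_ (2,3)=_ (4,0)=_ -> step gives (0,2)='_' but target has 'X' -> reject
  (0,3)=X (2,0)=_ (2,3)=_ (4,0)=X -> step gives (0,2)='_' but target has 'X' -> reject
  (0,3)=X (2,0)=_ (2,3)=X (4,0)=_ -> step gives (0,2)='_' but target has 'X' -> reject
  (0,3)=X (2,0)=_ (2,3)=X (4,0)=X -> step gives (0,2)='_' but target has 'X' -> reject
  (0,3)=X (2,0)=X (2,3)=_ (4,0)=_ -> step gives (0,2)='_' but target has 'X' -> reject
  (0,3)=X (2,0)=X (2,3)=_ (4,0)=X -> step gives (0,2)='_' but target has 'X' -> reject
  (0,3)=X (2,0)=X (2,3)=X (4,0)=_ -> step gives (0,2)='_' but target has 'X' -> reject
  (0,3)=X (2,0)=X (2,3)=X (4,0)=X -> step gives (0,2)='_' but target has 'X' -> reject
Unique solution: (0,3)=dead, (2,0)=dead, (2,3)=dead, (4,0)=dead.
Check: live-neighbor counts of every cell in the completed generation 0:
1333
2342
3342
1321
1201
Applying B3/S23 to generation 0 with these counts gives:
_XXX
_X_X
XX__
_X__
____
which matches the target exactly.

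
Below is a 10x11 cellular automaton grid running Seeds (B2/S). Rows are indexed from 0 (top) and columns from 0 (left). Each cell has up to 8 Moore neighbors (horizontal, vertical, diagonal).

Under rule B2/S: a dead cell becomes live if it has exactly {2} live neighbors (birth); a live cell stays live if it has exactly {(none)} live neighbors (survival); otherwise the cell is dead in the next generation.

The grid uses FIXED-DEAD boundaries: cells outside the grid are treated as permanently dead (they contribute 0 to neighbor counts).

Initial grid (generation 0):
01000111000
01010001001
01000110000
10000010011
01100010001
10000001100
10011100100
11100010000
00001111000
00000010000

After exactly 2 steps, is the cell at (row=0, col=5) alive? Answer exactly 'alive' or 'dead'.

Simulating step by step:
Generation 0 (given above): 36 live cells
Generation 1: 13 live cells
10001000100
00000000100
00001000100
00000000000
00000100000
00000000000
00000000010
00000000100
10110000000
00001000000
Generation 2: 18 live cells
00000001010
00011100000
00000001010
00001100000
00000000000
00000000000
00000000100
01110000010
01001000000
01100000000

Cell (0,5) at generation 2: 0 -> dead

Answer: dead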